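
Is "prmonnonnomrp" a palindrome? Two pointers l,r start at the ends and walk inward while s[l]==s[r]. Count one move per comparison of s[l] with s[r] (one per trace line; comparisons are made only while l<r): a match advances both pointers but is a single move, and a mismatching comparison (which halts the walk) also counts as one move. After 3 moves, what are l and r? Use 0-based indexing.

[0,12] 'p'=='p' → l++,r--
[1,11] 'r'=='r' → l++,r--
[2,10] 'm'=='m' → l++,r--

l=3, r=9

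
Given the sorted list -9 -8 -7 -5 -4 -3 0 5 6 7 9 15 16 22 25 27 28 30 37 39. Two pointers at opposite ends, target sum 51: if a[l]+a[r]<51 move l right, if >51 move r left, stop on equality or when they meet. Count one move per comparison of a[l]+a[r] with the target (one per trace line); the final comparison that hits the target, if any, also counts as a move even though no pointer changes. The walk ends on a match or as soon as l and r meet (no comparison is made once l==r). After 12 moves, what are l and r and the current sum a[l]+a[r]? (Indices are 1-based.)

l=12, r=19, sum=52

l=1 r=20: -9+39=30 <51, l++
l=2 r=20: -8+39=31 <51, l++
l=3 r=20: -7+39=32 <51, l++
l=4 r=20: -5+39=34 <51, l++
l=5 r=20: -4+39=35 <51, l++
l=6 r=20: -3+39=36 <51, l++
l=7 r=20: 0+39=39 <51, l++
l=8 r=20: 5+39=44 <51, l++
l=9 r=20: 6+39=45 <51, l++
l=10 r=20: 7+39=46 <51, l++
l=11 r=20: 9+39=48 <51, l++
l=12 r=20: 15+39=54 >51, r--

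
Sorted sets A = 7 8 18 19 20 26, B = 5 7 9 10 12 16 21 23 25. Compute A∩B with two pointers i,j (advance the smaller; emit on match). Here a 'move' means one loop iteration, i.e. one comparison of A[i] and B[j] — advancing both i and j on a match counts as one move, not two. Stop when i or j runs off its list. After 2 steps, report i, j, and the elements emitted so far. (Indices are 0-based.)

[i=0,j=0] 7>5 → j++
[i=0,j=1] 7==7 emit → i++,j++

i=1, j=2, emitted=[7]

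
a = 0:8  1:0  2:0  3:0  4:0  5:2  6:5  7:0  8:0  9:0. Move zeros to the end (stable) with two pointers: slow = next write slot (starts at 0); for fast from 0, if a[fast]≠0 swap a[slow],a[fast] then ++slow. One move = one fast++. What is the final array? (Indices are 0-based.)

(s=0,f=0) a[fast]=8≠0 swap→a[0]=8 → slow++,fast++
(s=1,f=1) a[fast]=0 → fast++
(s=1,f=2) a[fast]=0 → fast++
(s=1,f=3) a[fast]=0 → fast++
(s=1,f=4) a[fast]=0 → fast++
(s=1,f=5) a[fast]=2≠0 swap→a[1]=2 → slow++,fast++
(s=2,f=6) a[fast]=5≠0 swap→a[2]=5 → slow++,fast++
(s=3,f=7) a[fast]=0 → fast++
(s=3,f=8) a[fast]=0 → fast++
(s=3,f=9) a[fast]=0 → fast++

[8, 2, 5, 0, 0, 0, 0, 0, 0, 0]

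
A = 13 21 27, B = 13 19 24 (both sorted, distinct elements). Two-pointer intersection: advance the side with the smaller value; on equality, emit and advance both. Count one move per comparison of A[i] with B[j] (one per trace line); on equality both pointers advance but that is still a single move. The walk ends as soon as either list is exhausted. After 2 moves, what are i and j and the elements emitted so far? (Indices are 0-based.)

i=0 j=0: 13==13 emit, i++,j++
i=1 j=1: 21>19, j++

i=1, j=2, emitted=[13]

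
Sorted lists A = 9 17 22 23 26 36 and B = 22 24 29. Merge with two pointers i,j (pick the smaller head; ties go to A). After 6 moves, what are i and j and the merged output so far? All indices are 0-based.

[i=0,j=0] A[i]=9<=B[j]=22 take 9 → i++
[i=1,j=0] A[i]=17<=B[j]=22 take 17 → i++
[i=2,j=0] A[i]=22<=B[j]=22 take 22 → i++
[i=3,j=0] A[i]=23>B[j]=22 take 22 → j++
[i=3,j=1] A[i]=23<=B[j]=24 take 23 → i++
[i=4,j=1] A[i]=26>B[j]=24 take 24 → j++

i=4, j=2, merged so far=[9, 17, 22, 22, 23, 24]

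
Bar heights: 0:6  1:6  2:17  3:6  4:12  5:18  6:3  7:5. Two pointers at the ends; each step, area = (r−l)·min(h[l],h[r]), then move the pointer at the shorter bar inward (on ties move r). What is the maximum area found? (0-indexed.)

max area = 51

[0,7] min(6,5)*7=35 best=35 * → r--
[0,6] min(6,3)*6=18 best=35 → r--
[0,5] min(6,18)*5=30 best=35 → l++
[1,5] min(6,18)*4=24 best=35 → l++
[2,5] min(17,18)*3=51 best=51 * → l++
[3,5] min(6,18)*2=12 best=51 → l++
[4,5] min(12,18)*1=12 best=51 → l++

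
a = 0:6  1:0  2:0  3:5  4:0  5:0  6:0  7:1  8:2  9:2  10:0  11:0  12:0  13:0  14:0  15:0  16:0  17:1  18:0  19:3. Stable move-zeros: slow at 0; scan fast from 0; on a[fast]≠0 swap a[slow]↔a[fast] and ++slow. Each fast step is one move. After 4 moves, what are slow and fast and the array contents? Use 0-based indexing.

(s=0,f=0) a[fast]=6≠0 swap→a[0]=6 → slow++,fast++
(s=1,f=1) a[fast]=0 → fast++
(s=1,f=2) a[fast]=0 → fast++
(s=1,f=3) a[fast]=5≠0 swap→a[1]=5 → slow++,fast++

slow=2, fast=4, a=[6, 5, 0, 0, 0, 0, 0, 1, 2, 2, 0, 0, 0, 0, 0, 0, 0, 1, 0, 3]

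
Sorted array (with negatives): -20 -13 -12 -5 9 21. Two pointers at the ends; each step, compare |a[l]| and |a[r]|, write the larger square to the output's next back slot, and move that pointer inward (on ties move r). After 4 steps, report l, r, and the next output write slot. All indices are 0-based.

[0,5] |-20|<=|21| out[5]=441 → r--
[0,4] |-20|>|9| out[4]=400 → l++
[1,4] |-13|>|9| out[3]=169 → l++
[2,4] |-12|>|9| out[2]=144 → l++

l=3, r=4, next write slot=1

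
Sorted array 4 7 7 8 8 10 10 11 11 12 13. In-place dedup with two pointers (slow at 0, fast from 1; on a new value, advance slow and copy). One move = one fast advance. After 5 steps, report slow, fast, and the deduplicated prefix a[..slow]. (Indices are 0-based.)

slow=3, fast=6, prefix=[4, 7, 8, 10]

slow=0 fast=1: a[fast]=7≠a[slow]=4 write a[1]=7, slow++,fast++
slow=1 fast=2: a[fast]=7=a[slow] dup, fast++
slow=1 fast=3: a[fast]=8≠a[slow]=7 write a[2]=8, slow++,fast++
slow=2 fast=4: a[fast]=8=a[slow] dup, fast++
slow=2 fast=5: a[fast]=10≠a[slow]=8 write a[3]=10, slow++,fast++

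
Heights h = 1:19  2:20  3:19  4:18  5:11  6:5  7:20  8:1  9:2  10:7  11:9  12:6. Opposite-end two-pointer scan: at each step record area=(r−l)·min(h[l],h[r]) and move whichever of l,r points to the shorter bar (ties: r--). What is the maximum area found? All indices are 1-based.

max area = 114

[1,12] min(19,6)*11=66 best=66 * → r--
[1,11] min(19,9)*10=90 best=90 * → r--
[1,10] min(19,7)*9=63 best=90 → r--
[1,9] min(19,2)*8=16 best=90 → r--
[1,8] min(19,1)*7=7 best=90 → r--
[1,7] min(19,20)*6=114 best=114 * → l++
[2,7] min(20,20)*5=100 best=114 → r--
[2,6] min(20,5)*4=20 best=114 → r--
[2,5] min(20,11)*3=33 best=114 → r--
[2,4] min(20,18)*2=36 best=114 → r--
[2,3] min(20,19)*1=19 best=114 → r--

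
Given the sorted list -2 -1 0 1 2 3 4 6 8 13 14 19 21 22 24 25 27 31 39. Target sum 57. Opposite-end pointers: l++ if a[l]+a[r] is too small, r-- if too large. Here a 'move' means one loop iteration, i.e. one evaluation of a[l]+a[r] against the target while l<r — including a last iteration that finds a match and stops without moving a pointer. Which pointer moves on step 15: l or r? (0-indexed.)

[0,18] -2+39=37 <57 → l++
[1,18] -1+39=38 <57 → l++
[2,18] 0+39=39 <57 → l++
[3,18] 1+39=40 <57 → l++
[4,18] 2+39=41 <57 → l++
[5,18] 3+39=42 <57 → l++
[6,18] 4+39=43 <57 → l++
[7,18] 6+39=45 <57 → l++
[8,18] 8+39=47 <57 → l++
[9,18] 13+39=52 <57 → l++
[10,18] 14+39=53 <57 → l++
[11,18] 19+39=58 >57 → r--
[11,17] 19+31=50 <57 → l++
[12,17] 21+31=52 <57 → l++
[13,17] 22+31=53 <57 → l++

l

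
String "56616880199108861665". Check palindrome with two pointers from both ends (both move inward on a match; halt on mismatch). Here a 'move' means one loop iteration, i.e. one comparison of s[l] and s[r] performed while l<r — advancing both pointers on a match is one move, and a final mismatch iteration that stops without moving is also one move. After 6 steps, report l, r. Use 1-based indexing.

l=1 r=20: '5'=='5', l++,r--
l=2 r=19: '6'=='6', l++,r--
l=3 r=18: '6'=='6', l++,r--
l=4 r=17: '1'=='1', l++,r--
l=5 r=16: '6'=='6', l++,r--
l=6 r=15: '8'=='8', l++,r--

l=7, r=14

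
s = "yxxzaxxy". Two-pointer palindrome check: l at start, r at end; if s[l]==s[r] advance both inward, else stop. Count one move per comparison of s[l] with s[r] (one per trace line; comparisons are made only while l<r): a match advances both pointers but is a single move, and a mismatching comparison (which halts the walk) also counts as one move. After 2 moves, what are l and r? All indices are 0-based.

[0,7] 'y'=='y' → l++,r--
[1,6] 'x'=='x' → l++,r--

l=2, r=5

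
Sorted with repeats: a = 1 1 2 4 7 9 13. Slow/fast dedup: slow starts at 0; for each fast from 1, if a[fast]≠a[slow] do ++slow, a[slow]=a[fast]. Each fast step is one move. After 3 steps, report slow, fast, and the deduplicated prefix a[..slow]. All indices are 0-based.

slow=2, fast=4, prefix=[1, 2, 4]

(s=0,f=1) a[fast]=1=a[slow] dup → fast++
(s=0,f=2) a[fast]=2≠a[slow]=1 write a[1]=2 → slow++,fast++
(s=1,f=3) a[fast]=4≠a[slow]=2 write a[2]=4 → slow++,fast++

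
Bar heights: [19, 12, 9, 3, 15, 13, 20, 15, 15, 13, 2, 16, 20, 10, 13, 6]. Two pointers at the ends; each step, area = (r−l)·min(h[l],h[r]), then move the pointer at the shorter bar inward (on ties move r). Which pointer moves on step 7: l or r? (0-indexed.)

[0,15] min(19,6)*15=90 best=90 * → r--
[0,14] min(19,13)*14=182 best=182 * → r--
[0,13] min(19,10)*13=130 best=182 → r--
[0,12] min(19,20)*12=228 best=228 * → l++
[1,12] min(12,20)*11=132 best=228 → l++
[2,12] min(9,20)*10=90 best=228 → l++
[3,12] min(3,20)*9=27 best=228 → l++

l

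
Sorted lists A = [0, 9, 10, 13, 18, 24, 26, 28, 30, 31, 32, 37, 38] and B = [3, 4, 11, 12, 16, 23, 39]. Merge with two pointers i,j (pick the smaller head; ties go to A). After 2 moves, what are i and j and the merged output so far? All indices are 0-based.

[i=0,j=0] A[i]=0<=B[j]=3 take 0 → i++
[i=1,j=0] A[i]=9>B[j]=3 take 3 → j++

i=1, j=1, merged so far=[0, 3]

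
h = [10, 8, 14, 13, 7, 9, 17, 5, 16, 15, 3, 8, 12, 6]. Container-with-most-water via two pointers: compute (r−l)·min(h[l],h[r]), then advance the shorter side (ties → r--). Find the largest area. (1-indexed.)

max area = 120

[1,14] min(10,6)*13=78 best=78 * → r--
[1,13] min(10,12)*12=120 best=120 * → l++
[2,13] min(8,12)*11=88 best=120 → l++
[3,13] min(14,12)*10=120 best=120 → r--
[3,12] min(14,8)*9=72 best=120 → r--
[3,11] min(14,3)*8=24 best=120 → r--
[3,10] min(14,15)*7=98 best=120 → l++
[4,10] min(13,15)*6=78 best=120 → l++
[5,10] min(7,15)*5=35 best=120 → l++
[6,10] min(9,15)*4=36 best=120 → l++
[7,10] min(17,15)*3=45 best=120 → r--
[7,9] min(17,16)*2=32 best=120 → r--
[7,8] min(17,5)*1=5 best=120 → r--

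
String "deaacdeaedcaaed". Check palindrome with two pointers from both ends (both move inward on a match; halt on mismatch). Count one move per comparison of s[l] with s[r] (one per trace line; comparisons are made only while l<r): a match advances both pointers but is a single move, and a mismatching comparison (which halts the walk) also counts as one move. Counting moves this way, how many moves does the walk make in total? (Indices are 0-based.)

l=0 r=14: 'd'=='d', l++,r--
l=1 r=13: 'e'=='e', l++,r--
l=2 r=12: 'a'=='a', l++,r--
l=3 r=11: 'a'=='a', l++,r--
l=4 r=10: 'c'=='c', l++,r--
l=5 r=9: 'd'=='d', l++,r--
l=6 r=8: 'e'=='e', l++,r--

7 moves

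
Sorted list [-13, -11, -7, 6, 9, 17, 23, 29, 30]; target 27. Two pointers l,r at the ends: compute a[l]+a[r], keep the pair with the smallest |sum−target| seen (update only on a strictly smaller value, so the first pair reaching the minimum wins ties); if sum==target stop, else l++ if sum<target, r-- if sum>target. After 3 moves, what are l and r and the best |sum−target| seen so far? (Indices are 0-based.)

[0,8] -13+30=17 d=10 * → l++
[1,8] -11+30=19 d=8 * → l++
[2,8] -7+30=23 d=4 * → l++

l=3, r=8, best |Δ|=4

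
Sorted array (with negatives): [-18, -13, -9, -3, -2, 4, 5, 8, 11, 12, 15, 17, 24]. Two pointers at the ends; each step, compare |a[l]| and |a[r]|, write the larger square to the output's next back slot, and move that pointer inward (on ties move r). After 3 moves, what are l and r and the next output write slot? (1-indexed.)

l=1 r=13: |-18|<=|24| out[13]=576, r--
l=1 r=12: |-18|>|17| out[12]=324, l++
l=2 r=12: |-13|<=|17| out[11]=289, r--

l=2, r=11, next write slot=10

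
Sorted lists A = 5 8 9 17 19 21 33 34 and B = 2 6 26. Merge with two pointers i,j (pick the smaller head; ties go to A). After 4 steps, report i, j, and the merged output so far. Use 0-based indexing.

i=0 j=0: A[i]=5>B[j]=2 take 2, j++
i=0 j=1: A[i]=5<=B[j]=6 take 5, i++
i=1 j=1: A[i]=8>B[j]=6 take 6, j++
i=1 j=2: A[i]=8<=B[j]=26 take 8, i++

i=2, j=2, merged so far=[2, 5, 6, 8]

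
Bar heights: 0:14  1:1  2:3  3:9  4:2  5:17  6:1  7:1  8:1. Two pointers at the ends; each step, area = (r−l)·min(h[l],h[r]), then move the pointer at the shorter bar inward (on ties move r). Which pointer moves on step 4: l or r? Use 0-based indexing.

l=0 r=8: min(14,1)*8=8 best=8 *, r--
l=0 r=7: min(14,1)*7=7 best=8, r--
l=0 r=6: min(14,1)*6=6 best=8, r--
l=0 r=5: min(14,17)*5=70 best=70 *, l++

l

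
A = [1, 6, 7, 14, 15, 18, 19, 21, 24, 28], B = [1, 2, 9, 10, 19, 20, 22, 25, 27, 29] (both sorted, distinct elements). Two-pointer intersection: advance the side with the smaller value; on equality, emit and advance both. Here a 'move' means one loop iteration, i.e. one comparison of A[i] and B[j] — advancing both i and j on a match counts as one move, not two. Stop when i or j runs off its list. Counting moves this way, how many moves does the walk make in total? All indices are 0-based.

17 moves

i=0 j=0: 1==1 emit, i++,j++
i=1 j=1: 6>2, j++
i=1 j=2: 6<9, i++
i=2 j=2: 7<9, i++
i=3 j=2: 14>9, j++
i=3 j=3: 14>10, j++
i=3 j=4: 14<19, i++
i=4 j=4: 15<19, i++
i=5 j=4: 18<19, i++
i=6 j=4: 19==19 emit, i++,j++
i=7 j=5: 21>20, j++
i=7 j=6: 21<22, i++
i=8 j=6: 24>22, j++
i=8 j=7: 24<25, i++
i=9 j=7: 28>25, j++
i=9 j=8: 28>27, j++
i=9 j=9: 28<29, i++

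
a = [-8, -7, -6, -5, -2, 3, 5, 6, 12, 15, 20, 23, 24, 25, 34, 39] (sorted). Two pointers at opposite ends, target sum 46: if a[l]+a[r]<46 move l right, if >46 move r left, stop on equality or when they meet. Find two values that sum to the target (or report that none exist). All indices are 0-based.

l=0 r=15: -8+39=31 <46, l++
l=1 r=15: -7+39=32 <46, l++
l=2 r=15: -6+39=33 <46, l++
l=3 r=15: -5+39=34 <46, l++
l=4 r=15: -2+39=37 <46, l++
l=5 r=15: 3+39=42 <46, l++
l=6 r=15: 5+39=44 <46, l++
l=7 r=15: 6+39=45 <46, l++
l=8 r=15: 12+39=51 >46, r--
l=8 r=14: 12+34=46, found

(12, 34)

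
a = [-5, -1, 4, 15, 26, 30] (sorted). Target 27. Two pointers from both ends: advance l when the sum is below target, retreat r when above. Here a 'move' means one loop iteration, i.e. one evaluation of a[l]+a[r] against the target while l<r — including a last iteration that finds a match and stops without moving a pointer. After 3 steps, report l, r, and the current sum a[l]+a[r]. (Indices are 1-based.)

l=3, r=5, sum=30

l=1 r=6: -5+30=25 <27, l++
l=2 r=6: -1+30=29 >27, r--
l=2 r=5: -1+26=25 <27, l++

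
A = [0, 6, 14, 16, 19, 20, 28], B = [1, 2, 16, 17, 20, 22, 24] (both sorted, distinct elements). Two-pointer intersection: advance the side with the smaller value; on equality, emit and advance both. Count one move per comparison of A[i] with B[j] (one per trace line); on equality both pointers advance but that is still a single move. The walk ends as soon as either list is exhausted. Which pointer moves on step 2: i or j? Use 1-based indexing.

[i=1,j=1] 0<1 → i++
[i=2,j=1] 6>1 → j++

j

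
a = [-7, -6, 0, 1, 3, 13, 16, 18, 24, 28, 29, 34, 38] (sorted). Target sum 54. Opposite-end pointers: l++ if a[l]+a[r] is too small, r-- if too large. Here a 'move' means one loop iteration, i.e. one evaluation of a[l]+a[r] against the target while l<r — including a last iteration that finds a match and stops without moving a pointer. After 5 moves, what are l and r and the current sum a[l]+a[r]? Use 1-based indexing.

l=6, r=13, sum=51

l=1 r=13: -7+38=31 <54, l++
l=2 r=13: -6+38=32 <54, l++
l=3 r=13: 0+38=38 <54, l++
l=4 r=13: 1+38=39 <54, l++
l=5 r=13: 3+38=41 <54, l++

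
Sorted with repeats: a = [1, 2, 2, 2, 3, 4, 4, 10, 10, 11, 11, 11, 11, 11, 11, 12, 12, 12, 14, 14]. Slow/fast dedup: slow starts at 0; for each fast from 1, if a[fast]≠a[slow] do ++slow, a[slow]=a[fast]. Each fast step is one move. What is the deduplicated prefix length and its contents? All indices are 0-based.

slow=0 fast=1: a[fast]=2≠a[slow]=1 write a[1]=2, slow++,fast++
slow=1 fast=2: a[fast]=2=a[slow] dup, fast++
slow=1 fast=3: a[fast]=2=a[slow] dup, fast++
slow=1 fast=4: a[fast]=3≠a[slow]=2 write a[2]=3, slow++,fast++
slow=2 fast=5: a[fast]=4≠a[slow]=3 write a[3]=4, slow++,fast++
slow=3 fast=6: a[fast]=4=a[slow] dup, fast++
slow=3 fast=7: a[fast]=10≠a[slow]=4 write a[4]=10, slow++,fast++
slow=4 fast=8: a[fast]=10=a[slow] dup, fast++
slow=4 fast=9: a[fast]=11≠a[slow]=10 write a[5]=11, slow++,fast++
slow=5 fast=10: a[fast]=11=a[slow] dup, fast++
slow=5 fast=11: a[fast]=11=a[slow] dup, fast++
slow=5 fast=12: a[fast]=11=a[slow] dup, fast++
slow=5 fast=13: a[fast]=11=a[slow] dup, fast++
slow=5 fast=14: a[fast]=11=a[slow] dup, fast++
slow=5 fast=15: a[fast]=12≠a[slow]=11 write a[6]=12, slow++,fast++
slow=6 fast=16: a[fast]=12=a[slow] dup, fast++
slow=6 fast=17: a[fast]=12=a[slow] dup, fast++
slow=6 fast=18: a[fast]=14≠a[slow]=12 write a[7]=14, slow++,fast++
slow=7 fast=19: a[fast]=14=a[slow] dup, fast++

length 8; prefix = [1, 2, 3, 4, 10, 11, 12, 14]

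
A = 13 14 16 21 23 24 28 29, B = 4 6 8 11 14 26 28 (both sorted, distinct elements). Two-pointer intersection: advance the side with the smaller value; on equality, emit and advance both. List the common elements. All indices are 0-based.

intersection = [14, 28]

[i=0,j=0] 13>4 → j++
[i=0,j=1] 13>6 → j++
[i=0,j=2] 13>8 → j++
[i=0,j=3] 13>11 → j++
[i=0,j=4] 13<14 → i++
[i=1,j=4] 14==14 emit → i++,j++
[i=2,j=5] 16<26 → i++
[i=3,j=5] 21<26 → i++
[i=4,j=5] 23<26 → i++
[i=5,j=5] 24<26 → i++
[i=6,j=5] 28>26 → j++
[i=6,j=6] 28==28 emit → i++,j++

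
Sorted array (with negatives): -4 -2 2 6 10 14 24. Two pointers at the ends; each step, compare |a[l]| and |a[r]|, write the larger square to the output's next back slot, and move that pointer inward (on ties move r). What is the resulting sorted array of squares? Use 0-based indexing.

[4, 4, 16, 36, 100, 196, 576]

l=0 r=6: |-4|<=|24| out[6]=576, r--
l=0 r=5: |-4|<=|14| out[5]=196, r--
l=0 r=4: |-4|<=|10| out[4]=100, r--
l=0 r=3: |-4|<=|6| out[3]=36, r--
l=0 r=2: |-4|>|2| out[2]=16, l++
l=1 r=2: |-2|<=|2| out[1]=4, r--
l=1 r=1: |-2|<=|-2| out[0]=4, r--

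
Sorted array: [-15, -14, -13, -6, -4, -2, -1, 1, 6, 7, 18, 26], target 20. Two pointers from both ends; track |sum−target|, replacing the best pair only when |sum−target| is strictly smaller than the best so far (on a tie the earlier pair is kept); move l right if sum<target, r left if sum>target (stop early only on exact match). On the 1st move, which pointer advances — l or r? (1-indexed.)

l

[1,12] -15+26=11 d=9 * → l++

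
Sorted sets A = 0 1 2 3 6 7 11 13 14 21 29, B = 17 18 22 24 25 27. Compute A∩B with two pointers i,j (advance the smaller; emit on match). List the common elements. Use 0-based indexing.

[i=0,j=0] 0<17 → i++
[i=1,j=0] 1<17 → i++
[i=2,j=0] 2<17 → i++
[i=3,j=0] 3<17 → i++
[i=4,j=0] 6<17 → i++
[i=5,j=0] 7<17 → i++
[i=6,j=0] 11<17 → i++
[i=7,j=0] 13<17 → i++
[i=8,j=0] 14<17 → i++
[i=9,j=0] 21>17 → j++
[i=9,j=1] 21>18 → j++
[i=9,j=2] 21<22 → i++
[i=10,j=2] 29>22 → j++
[i=10,j=3] 29>24 → j++
[i=10,j=4] 29>25 → j++
[i=10,j=5] 29>27 → j++

intersection = []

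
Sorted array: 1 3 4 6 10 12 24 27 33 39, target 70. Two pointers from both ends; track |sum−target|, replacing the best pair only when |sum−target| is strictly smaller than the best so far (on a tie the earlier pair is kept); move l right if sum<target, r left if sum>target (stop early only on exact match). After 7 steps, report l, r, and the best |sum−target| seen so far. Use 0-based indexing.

[0,9] 1+39=40 d=30 * → l++
[1,9] 3+39=42 d=28 * → l++
[2,9] 4+39=43 d=27 * → l++
[3,9] 6+39=45 d=25 * → l++
[4,9] 10+39=49 d=21 * → l++
[5,9] 12+39=51 d=19 * → l++
[6,9] 24+39=63 d=7 * → l++

l=7, r=9, best |Δ|=7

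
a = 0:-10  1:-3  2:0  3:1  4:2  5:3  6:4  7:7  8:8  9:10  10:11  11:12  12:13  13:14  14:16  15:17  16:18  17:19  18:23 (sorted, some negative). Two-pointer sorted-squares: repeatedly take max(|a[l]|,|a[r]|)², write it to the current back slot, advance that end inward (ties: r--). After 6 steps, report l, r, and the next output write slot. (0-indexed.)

l=0, r=12, next write slot=12

l=0 r=18: |-10|<=|23| out[18]=529, r--
l=0 r=17: |-10|<=|19| out[17]=361, r--
l=0 r=16: |-10|<=|18| out[16]=324, r--
l=0 r=15: |-10|<=|17| out[15]=289, r--
l=0 r=14: |-10|<=|16| out[14]=256, r--
l=0 r=13: |-10|<=|14| out[13]=196, r--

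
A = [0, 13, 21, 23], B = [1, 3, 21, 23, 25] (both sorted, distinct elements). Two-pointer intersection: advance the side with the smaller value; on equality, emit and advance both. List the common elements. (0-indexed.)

[i=0,j=0] 0<1 → i++
[i=1,j=0] 13>1 → j++
[i=1,j=1] 13>3 → j++
[i=1,j=2] 13<21 → i++
[i=2,j=2] 21==21 emit → i++,j++
[i=3,j=3] 23==23 emit → i++,j++

intersection = [21, 23]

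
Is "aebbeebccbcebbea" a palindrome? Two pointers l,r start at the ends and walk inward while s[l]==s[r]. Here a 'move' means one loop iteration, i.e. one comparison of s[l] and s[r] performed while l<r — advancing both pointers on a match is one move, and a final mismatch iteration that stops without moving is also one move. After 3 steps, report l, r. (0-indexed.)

l=0 r=15: 'a'=='a', l++,r--
l=1 r=14: 'e'=='e', l++,r--
l=2 r=13: 'b'=='b', l++,r--

l=3, r=12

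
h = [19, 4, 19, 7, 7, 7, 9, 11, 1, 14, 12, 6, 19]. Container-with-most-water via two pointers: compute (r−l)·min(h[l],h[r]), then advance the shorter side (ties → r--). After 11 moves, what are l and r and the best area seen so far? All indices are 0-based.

l=0, r=1, best area=228

l=0 r=12: min(19,19)*12=228 best=228 *, r--
l=0 r=11: min(19,6)*11=66 best=228, r--
l=0 r=10: min(19,12)*10=120 best=228, r--
l=0 r=9: min(19,14)*9=126 best=228, r--
l=0 r=8: min(19,1)*8=8 best=228, r--
l=0 r=7: min(19,11)*7=77 best=228, r--
l=0 r=6: min(19,9)*6=54 best=228, r--
l=0 r=5: min(19,7)*5=35 best=228, r--
l=0 r=4: min(19,7)*4=28 best=228, r--
l=0 r=3: min(19,7)*3=21 best=228, r--
l=0 r=2: min(19,19)*2=38 best=228, r--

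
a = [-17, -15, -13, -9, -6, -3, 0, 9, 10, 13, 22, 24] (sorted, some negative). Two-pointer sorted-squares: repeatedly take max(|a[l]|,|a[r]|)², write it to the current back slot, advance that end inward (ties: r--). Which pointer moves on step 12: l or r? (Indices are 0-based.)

r

l=0 r=11: |-17|<=|24| out[11]=576, r--
l=0 r=10: |-17|<=|22| out[10]=484, r--
l=0 r=9: |-17|>|13| out[9]=289, l++
l=1 r=9: |-15|>|13| out[8]=225, l++
l=2 r=9: |-13|<=|13| out[7]=169, r--
l=2 r=8: |-13|>|10| out[6]=169, l++
l=3 r=8: |-9|<=|10| out[5]=100, r--
l=3 r=7: |-9|<=|9| out[4]=81, r--
l=3 r=6: |-9|>|0| out[3]=81, l++
l=4 r=6: |-6|>|0| out[2]=36, l++
l=5 r=6: |-3|>|0| out[1]=9, l++
l=6 r=6: |0|<=|0| out[0]=0, r--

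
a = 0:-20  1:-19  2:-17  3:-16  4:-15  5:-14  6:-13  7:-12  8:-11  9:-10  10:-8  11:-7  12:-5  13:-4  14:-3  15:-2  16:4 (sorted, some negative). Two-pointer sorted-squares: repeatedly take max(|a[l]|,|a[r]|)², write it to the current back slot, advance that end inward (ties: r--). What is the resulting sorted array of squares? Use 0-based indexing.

[4, 9, 16, 16, 25, 49, 64, 100, 121, 144, 169, 196, 225, 256, 289, 361, 400]

l=0 r=16: |-20|>|4| out[16]=400, l++
l=1 r=16: |-19|>|4| out[15]=361, l++
l=2 r=16: |-17|>|4| out[14]=289, l++
l=3 r=16: |-16|>|4| out[13]=256, l++
l=4 r=16: |-15|>|4| out[12]=225, l++
l=5 r=16: |-14|>|4| out[11]=196, l++
l=6 r=16: |-13|>|4| out[10]=169, l++
l=7 r=16: |-12|>|4| out[9]=144, l++
l=8 r=16: |-11|>|4| out[8]=121, l++
l=9 r=16: |-10|>|4| out[7]=100, l++
l=10 r=16: |-8|>|4| out[6]=64, l++
l=11 r=16: |-7|>|4| out[5]=49, l++
l=12 r=16: |-5|>|4| out[4]=25, l++
l=13 r=16: |-4|<=|4| out[3]=16, r--
l=13 r=15: |-4|>|-2| out[2]=16, l++
l=14 r=15: |-3|>|-2| out[1]=9, l++
l=15 r=15: |-2|<=|-2| out[0]=4, r--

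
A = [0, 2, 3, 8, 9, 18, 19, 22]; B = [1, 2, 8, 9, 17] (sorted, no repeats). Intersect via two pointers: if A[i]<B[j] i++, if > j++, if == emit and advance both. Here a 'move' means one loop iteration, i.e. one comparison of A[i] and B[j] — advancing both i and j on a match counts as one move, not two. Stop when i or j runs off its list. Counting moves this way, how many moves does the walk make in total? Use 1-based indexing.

[i=1,j=1] 0<1 → i++
[i=2,j=1] 2>1 → j++
[i=2,j=2] 2==2 emit → i++,j++
[i=3,j=3] 3<8 → i++
[i=4,j=3] 8==8 emit → i++,j++
[i=5,j=4] 9==9 emit → i++,j++
[i=6,j=5] 18>17 → j++

7 moves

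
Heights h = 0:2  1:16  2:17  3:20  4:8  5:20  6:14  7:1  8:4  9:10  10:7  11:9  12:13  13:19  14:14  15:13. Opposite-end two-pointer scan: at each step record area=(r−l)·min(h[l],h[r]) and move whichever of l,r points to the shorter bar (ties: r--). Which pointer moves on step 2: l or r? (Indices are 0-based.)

r

[0,15] min(2,13)*15=30 best=30 * → l++
[1,15] min(16,13)*14=182 best=182 * → r--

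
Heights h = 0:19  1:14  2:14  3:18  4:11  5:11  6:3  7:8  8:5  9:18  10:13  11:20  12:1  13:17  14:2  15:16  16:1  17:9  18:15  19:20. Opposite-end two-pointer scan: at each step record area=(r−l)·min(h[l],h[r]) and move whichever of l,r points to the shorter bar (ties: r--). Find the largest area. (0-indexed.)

l=0 r=19: min(19,20)*19=361 best=361 *, l++
l=1 r=19: min(14,20)*18=252 best=361, l++
l=2 r=19: min(14,20)*17=238 best=361, l++
l=3 r=19: min(18,20)*16=288 best=361, l++
l=4 r=19: min(11,20)*15=165 best=361, l++
l=5 r=19: min(11,20)*14=154 best=361, l++
l=6 r=19: min(3,20)*13=39 best=361, l++
l=7 r=19: min(8,20)*12=96 best=361, l++
l=8 r=19: min(5,20)*11=55 best=361, l++
l=9 r=19: min(18,20)*10=180 best=361, l++
l=10 r=19: min(13,20)*9=117 best=361, l++
l=11 r=19: min(20,20)*8=160 best=361, r--
l=11 r=18: min(20,15)*7=105 best=361, r--
l=11 r=17: min(20,9)*6=54 best=361, r--
l=11 r=16: min(20,1)*5=5 best=361, r--
l=11 r=15: min(20,16)*4=64 best=361, r--
l=11 r=14: min(20,2)*3=6 best=361, r--
l=11 r=13: min(20,17)*2=34 best=361, r--
l=11 r=12: min(20,1)*1=1 best=361, r--

max area = 361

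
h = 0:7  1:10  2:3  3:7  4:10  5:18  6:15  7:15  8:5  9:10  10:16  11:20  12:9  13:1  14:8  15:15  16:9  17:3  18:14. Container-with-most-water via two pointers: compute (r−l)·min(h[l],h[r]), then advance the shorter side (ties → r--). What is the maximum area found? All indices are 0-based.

max area = 182

[0,18] min(7,14)*18=126 best=126 * → l++
[1,18] min(10,14)*17=170 best=170 * → l++
[2,18] min(3,14)*16=48 best=170 → l++
[3,18] min(7,14)*15=105 best=170 → l++
[4,18] min(10,14)*14=140 best=170 → l++
[5,18] min(18,14)*13=182 best=182 * → r--
[5,17] min(18,3)*12=36 best=182 → r--
[5,16] min(18,9)*11=99 best=182 → r--
[5,15] min(18,15)*10=150 best=182 → r--
[5,14] min(18,8)*9=72 best=182 → r--
[5,13] min(18,1)*8=8 best=182 → r--
[5,12] min(18,9)*7=63 best=182 → r--
[5,11] min(18,20)*6=108 best=182 → l++
[6,11] min(15,20)*5=75 best=182 → l++
[7,11] min(15,20)*4=60 best=182 → l++
[8,11] min(5,20)*3=15 best=182 → l++
[9,11] min(10,20)*2=20 best=182 → l++
[10,11] min(16,20)*1=16 best=182 → l++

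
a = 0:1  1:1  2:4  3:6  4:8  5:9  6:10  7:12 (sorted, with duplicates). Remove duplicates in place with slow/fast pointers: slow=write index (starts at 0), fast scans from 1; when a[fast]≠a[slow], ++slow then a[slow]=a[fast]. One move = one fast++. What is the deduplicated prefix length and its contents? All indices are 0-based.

slow=0 fast=1: a[fast]=1=a[slow] dup, fast++
slow=0 fast=2: a[fast]=4≠a[slow]=1 write a[1]=4, slow++,fast++
slow=1 fast=3: a[fast]=6≠a[slow]=4 write a[2]=6, slow++,fast++
slow=2 fast=4: a[fast]=8≠a[slow]=6 write a[3]=8, slow++,fast++
slow=3 fast=5: a[fast]=9≠a[slow]=8 write a[4]=9, slow++,fast++
slow=4 fast=6: a[fast]=10≠a[slow]=9 write a[5]=10, slow++,fast++
slow=5 fast=7: a[fast]=12≠a[slow]=10 write a[6]=12, slow++,fast++

length 7; prefix = [1, 4, 6, 8, 9, 10, 12]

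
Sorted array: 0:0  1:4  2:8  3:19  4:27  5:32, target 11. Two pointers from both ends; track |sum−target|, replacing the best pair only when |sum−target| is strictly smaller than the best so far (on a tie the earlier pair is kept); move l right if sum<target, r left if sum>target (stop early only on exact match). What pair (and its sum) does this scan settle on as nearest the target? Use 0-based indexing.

l=0 r=5: 0+32=32 d=21 *, r--
l=0 r=4: 0+27=27 d=16 *, r--
l=0 r=3: 0+19=19 d=8 *, r--
l=0 r=2: 0+8=8 d=3 *, l++
l=1 r=2: 4+8=12 d=1 *, r--

pair (4, 8) with sum 12 (|Δ|=1)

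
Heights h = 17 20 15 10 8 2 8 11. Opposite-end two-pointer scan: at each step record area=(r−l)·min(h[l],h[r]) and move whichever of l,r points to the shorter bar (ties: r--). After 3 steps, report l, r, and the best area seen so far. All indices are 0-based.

l=0, r=4, best area=77

[0,7] min(17,11)*7=77 best=77 * → r--
[0,6] min(17,8)*6=48 best=77 → r--
[0,5] min(17,2)*5=10 best=77 → r--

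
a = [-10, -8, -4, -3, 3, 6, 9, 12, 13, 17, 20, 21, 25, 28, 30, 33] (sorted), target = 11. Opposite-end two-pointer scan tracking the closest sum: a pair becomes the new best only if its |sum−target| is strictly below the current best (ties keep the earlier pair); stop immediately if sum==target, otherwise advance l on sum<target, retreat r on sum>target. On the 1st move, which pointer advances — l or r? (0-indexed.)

r

[0,15] -10+33=23 d=12 * → r--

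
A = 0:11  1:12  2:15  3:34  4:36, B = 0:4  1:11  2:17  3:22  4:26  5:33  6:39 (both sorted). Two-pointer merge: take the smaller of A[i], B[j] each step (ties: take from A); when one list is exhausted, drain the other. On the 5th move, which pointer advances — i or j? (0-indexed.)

i=0 j=0: A[i]=11>B[j]=4 take 4, j++
i=0 j=1: A[i]=11<=B[j]=11 take 11, i++
i=1 j=1: A[i]=12>B[j]=11 take 11, j++
i=1 j=2: A[i]=12<=B[j]=17 take 12, i++
i=2 j=2: A[i]=15<=B[j]=17 take 15, i++

i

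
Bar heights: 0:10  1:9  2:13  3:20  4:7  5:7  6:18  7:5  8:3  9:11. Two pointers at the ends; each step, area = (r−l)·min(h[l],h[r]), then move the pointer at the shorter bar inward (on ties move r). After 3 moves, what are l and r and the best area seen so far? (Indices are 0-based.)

l=2, r=8, best area=90

[0,9] min(10,11)*9=90 best=90 * → l++
[1,9] min(9,11)*8=72 best=90 → l++
[2,9] min(13,11)*7=77 best=90 → r--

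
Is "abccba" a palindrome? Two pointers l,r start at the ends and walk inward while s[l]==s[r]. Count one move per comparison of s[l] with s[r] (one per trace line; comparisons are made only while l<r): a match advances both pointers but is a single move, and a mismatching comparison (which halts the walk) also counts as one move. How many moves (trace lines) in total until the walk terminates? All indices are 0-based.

l=0 r=5: 'a'=='a', l++,r--
l=1 r=4: 'b'=='b', l++,r--
l=2 r=3: 'c'=='c', l++,r--

3 moves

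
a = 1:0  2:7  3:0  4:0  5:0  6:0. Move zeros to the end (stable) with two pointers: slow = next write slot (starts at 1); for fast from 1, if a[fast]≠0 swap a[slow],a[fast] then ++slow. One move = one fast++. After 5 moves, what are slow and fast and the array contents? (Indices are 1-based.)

(s=1,f=1) a[fast]=0 → fast++
(s=1,f=2) a[fast]=7≠0 swap→a[1]=7 → slow++,fast++
(s=2,f=3) a[fast]=0 → fast++
(s=2,f=4) a[fast]=0 → fast++
(s=2,f=5) a[fast]=0 → fast++

slow=2, fast=6, a=[7, 0, 0, 0, 0, 0]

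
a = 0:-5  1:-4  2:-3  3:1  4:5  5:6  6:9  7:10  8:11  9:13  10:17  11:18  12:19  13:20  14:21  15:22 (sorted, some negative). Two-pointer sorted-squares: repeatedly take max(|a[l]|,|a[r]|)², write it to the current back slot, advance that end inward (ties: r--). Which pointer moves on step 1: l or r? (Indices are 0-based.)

r

l=0 r=15: |-5|<=|22| out[15]=484, r--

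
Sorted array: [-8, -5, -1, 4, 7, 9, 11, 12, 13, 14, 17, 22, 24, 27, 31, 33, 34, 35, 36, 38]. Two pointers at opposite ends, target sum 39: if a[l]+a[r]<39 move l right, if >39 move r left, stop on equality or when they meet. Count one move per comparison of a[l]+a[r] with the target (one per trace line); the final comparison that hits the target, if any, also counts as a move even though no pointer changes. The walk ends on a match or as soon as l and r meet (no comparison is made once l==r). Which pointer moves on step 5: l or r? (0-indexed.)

l=0 r=19: -8+38=30 <39, l++
l=1 r=19: -5+38=33 <39, l++
l=2 r=19: -1+38=37 <39, l++
l=3 r=19: 4+38=42 >39, r--
l=3 r=18: 4+36=40 >39, r--

r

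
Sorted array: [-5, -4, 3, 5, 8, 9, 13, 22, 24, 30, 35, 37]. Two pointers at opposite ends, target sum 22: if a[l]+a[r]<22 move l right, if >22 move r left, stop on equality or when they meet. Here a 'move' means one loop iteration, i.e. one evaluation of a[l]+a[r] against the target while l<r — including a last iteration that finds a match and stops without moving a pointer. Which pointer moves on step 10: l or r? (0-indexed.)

l=0 r=11: -5+37=32 >22, r--
l=0 r=10: -5+35=30 >22, r--
l=0 r=9: -5+30=25 >22, r--
l=0 r=8: -5+24=19 <22, l++
l=1 r=8: -4+24=20 <22, l++
l=2 r=8: 3+24=27 >22, r--
l=2 r=7: 3+22=25 >22, r--
l=2 r=6: 3+13=16 <22, l++
l=3 r=6: 5+13=18 <22, l++
l=4 r=6: 8+13=21 <22, l++

l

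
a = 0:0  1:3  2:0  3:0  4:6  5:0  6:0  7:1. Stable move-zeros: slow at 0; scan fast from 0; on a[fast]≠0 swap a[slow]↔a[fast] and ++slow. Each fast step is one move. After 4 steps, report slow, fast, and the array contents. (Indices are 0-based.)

slow=0 fast=0: a[fast]=0, fast++
slow=0 fast=1: a[fast]=3≠0 swap→a[0]=3, slow++,fast++
slow=1 fast=2: a[fast]=0, fast++
slow=1 fast=3: a[fast]=0, fast++

slow=1, fast=4, a=[3, 0, 0, 0, 6, 0, 0, 1]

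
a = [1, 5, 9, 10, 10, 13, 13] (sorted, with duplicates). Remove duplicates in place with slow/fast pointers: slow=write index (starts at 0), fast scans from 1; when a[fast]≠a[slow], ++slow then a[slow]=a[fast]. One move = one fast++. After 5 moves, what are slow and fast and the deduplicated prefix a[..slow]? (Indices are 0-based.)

(s=0,f=1) a[fast]=5≠a[slow]=1 write a[1]=5 → slow++,fast++
(s=1,f=2) a[fast]=9≠a[slow]=5 write a[2]=9 → slow++,fast++
(s=2,f=3) a[fast]=10≠a[slow]=9 write a[3]=10 → slow++,fast++
(s=3,f=4) a[fast]=10=a[slow] dup → fast++
(s=3,f=5) a[fast]=13≠a[slow]=10 write a[4]=13 → slow++,fast++

slow=4, fast=6, prefix=[1, 5, 9, 10, 13]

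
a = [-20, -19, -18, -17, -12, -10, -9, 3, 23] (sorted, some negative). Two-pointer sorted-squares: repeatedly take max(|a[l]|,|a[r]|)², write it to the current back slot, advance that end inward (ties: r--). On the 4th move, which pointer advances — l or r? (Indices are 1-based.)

l

l=1 r=9: |-20|<=|23| out[9]=529, r--
l=1 r=8: |-20|>|3| out[8]=400, l++
l=2 r=8: |-19|>|3| out[7]=361, l++
l=3 r=8: |-18|>|3| out[6]=324, l++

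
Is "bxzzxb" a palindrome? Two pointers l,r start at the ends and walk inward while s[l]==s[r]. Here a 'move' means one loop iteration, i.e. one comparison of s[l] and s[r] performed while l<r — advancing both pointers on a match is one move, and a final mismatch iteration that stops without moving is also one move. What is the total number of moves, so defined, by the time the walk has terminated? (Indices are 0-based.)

3 moves

[0,5] 'b'=='b' → l++,r--
[1,4] 'x'=='x' → l++,r--
[2,3] 'z'=='z' → l++,r--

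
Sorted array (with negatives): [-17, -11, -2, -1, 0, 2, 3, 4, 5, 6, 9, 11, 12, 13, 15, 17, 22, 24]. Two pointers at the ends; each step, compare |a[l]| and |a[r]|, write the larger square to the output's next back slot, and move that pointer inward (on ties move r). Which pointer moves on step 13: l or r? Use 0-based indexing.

l=0 r=17: |-17|<=|24| out[17]=576, r--
l=0 r=16: |-17|<=|22| out[16]=484, r--
l=0 r=15: |-17|<=|17| out[15]=289, r--
l=0 r=14: |-17|>|15| out[14]=289, l++
l=1 r=14: |-11|<=|15| out[13]=225, r--
l=1 r=13: |-11|<=|13| out[12]=169, r--
l=1 r=12: |-11|<=|12| out[11]=144, r--
l=1 r=11: |-11|<=|11| out[10]=121, r--
l=1 r=10: |-11|>|9| out[9]=121, l++
l=2 r=10: |-2|<=|9| out[8]=81, r--
l=2 r=9: |-2|<=|6| out[7]=36, r--
l=2 r=8: |-2|<=|5| out[6]=25, r--
l=2 r=7: |-2|<=|4| out[5]=16, r--

r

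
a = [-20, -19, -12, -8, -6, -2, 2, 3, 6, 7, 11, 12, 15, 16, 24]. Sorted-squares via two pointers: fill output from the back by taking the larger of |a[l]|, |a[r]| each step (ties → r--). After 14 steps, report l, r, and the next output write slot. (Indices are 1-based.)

l=6, r=6, next write slot=1

[1,15] |-20|<=|24| out[15]=576 → r--
[1,14] |-20|>|16| out[14]=400 → l++
[2,14] |-19|>|16| out[13]=361 → l++
[3,14] |-12|<=|16| out[12]=256 → r--
[3,13] |-12|<=|15| out[11]=225 → r--
[3,12] |-12|<=|12| out[10]=144 → r--
[3,11] |-12|>|11| out[9]=144 → l++
[4,11] |-8|<=|11| out[8]=121 → r--
[4,10] |-8|>|7| out[7]=64 → l++
[5,10] |-6|<=|7| out[6]=49 → r--
[5,9] |-6|<=|6| out[5]=36 → r--
[5,8] |-6|>|3| out[4]=36 → l++
[6,8] |-2|<=|3| out[3]=9 → r--
[6,7] |-2|<=|2| out[2]=4 → r--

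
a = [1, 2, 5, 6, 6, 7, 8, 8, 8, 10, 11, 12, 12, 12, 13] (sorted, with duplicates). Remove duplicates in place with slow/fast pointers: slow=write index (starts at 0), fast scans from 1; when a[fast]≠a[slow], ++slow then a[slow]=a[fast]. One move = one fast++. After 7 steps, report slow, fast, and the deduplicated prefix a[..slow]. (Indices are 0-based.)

slow=5, fast=8, prefix=[1, 2, 5, 6, 7, 8]

slow=0 fast=1: a[fast]=2≠a[slow]=1 write a[1]=2, slow++,fast++
slow=1 fast=2: a[fast]=5≠a[slow]=2 write a[2]=5, slow++,fast++
slow=2 fast=3: a[fast]=6≠a[slow]=5 write a[3]=6, slow++,fast++
slow=3 fast=4: a[fast]=6=a[slow] dup, fast++
slow=3 fast=5: a[fast]=7≠a[slow]=6 write a[4]=7, slow++,fast++
slow=4 fast=6: a[fast]=8≠a[slow]=7 write a[5]=8, slow++,fast++
slow=5 fast=7: a[fast]=8=a[slow] dup, fast++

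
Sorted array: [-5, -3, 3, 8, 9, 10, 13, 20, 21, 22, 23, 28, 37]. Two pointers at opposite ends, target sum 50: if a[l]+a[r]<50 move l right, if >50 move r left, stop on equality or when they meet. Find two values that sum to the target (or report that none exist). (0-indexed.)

(13, 37)

l=0 r=12: -5+37=32 <50, l++
l=1 r=12: -3+37=34 <50, l++
l=2 r=12: 3+37=40 <50, l++
l=3 r=12: 8+37=45 <50, l++
l=4 r=12: 9+37=46 <50, l++
l=5 r=12: 10+37=47 <50, l++
l=6 r=12: 13+37=50, found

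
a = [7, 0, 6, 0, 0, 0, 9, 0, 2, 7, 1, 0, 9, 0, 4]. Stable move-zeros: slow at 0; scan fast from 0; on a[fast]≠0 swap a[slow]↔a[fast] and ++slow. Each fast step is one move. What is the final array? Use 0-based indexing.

[7, 6, 9, 2, 7, 1, 9, 4, 0, 0, 0, 0, 0, 0, 0]

slow=0 fast=0: a[fast]=7≠0 swap→a[0]=7, slow++,fast++
slow=1 fast=1: a[fast]=0, fast++
slow=1 fast=2: a[fast]=6≠0 swap→a[1]=6, slow++,fast++
slow=2 fast=3: a[fast]=0, fast++
slow=2 fast=4: a[fast]=0, fast++
slow=2 fast=5: a[fast]=0, fast++
slow=2 fast=6: a[fast]=9≠0 swap→a[2]=9, slow++,fast++
slow=3 fast=7: a[fast]=0, fast++
slow=3 fast=8: a[fast]=2≠0 swap→a[3]=2, slow++,fast++
slow=4 fast=9: a[fast]=7≠0 swap→a[4]=7, slow++,fast++
slow=5 fast=10: a[fast]=1≠0 swap→a[5]=1, slow++,fast++
slow=6 fast=11: a[fast]=0, fast++
slow=6 fast=12: a[fast]=9≠0 swap→a[6]=9, slow++,fast++
slow=7 fast=13: a[fast]=0, fast++
slow=7 fast=14: a[fast]=4≠0 swap→a[7]=4, slow++,fast++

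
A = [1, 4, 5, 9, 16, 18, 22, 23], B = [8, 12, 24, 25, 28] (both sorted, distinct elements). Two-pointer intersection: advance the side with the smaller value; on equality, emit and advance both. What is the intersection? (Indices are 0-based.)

intersection = []

i=0 j=0: 1<8, i++
i=1 j=0: 4<8, i++
i=2 j=0: 5<8, i++
i=3 j=0: 9>8, j++
i=3 j=1: 9<12, i++
i=4 j=1: 16>12, j++
i=4 j=2: 16<24, i++
i=5 j=2: 18<24, i++
i=6 j=2: 22<24, i++
i=7 j=2: 23<24, i++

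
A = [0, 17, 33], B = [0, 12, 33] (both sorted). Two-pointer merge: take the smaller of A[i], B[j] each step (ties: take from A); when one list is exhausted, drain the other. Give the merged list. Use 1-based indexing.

[0, 0, 12, 17, 33, 33]

[i=1,j=1] A[i]=0<=B[j]=0 take 0 → i++
[i=2,j=1] A[i]=17>B[j]=0 take 0 → j++
[i=2,j=2] A[i]=17>B[j]=12 take 12 → j++
[i=2,j=3] A[i]=17<=B[j]=33 take 17 → i++
[i=3,j=3] A[i]=33<=B[j]=33 take 33 → i++
[i=4,j=3] A done, take B[j]=33 → j++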